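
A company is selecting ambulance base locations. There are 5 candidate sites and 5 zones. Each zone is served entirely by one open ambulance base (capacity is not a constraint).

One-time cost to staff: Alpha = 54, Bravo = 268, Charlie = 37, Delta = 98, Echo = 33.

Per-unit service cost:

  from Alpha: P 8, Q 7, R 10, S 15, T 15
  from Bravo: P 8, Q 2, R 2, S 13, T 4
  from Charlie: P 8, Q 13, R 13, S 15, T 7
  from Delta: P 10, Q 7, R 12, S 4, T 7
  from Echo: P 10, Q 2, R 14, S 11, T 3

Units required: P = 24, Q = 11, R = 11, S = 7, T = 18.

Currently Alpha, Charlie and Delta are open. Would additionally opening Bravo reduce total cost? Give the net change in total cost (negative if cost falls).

No — net change +71 (cost rises by 71).

Current service cost with {Alpha, Charlie, Delta}: 533.
Adding Bravo: each zone re-picks its cheapest; new service cost 336, saving 197.
Extra fixed cost: 268. Net change = 268 − 197 = 71.
(Totals: 722 → 793.)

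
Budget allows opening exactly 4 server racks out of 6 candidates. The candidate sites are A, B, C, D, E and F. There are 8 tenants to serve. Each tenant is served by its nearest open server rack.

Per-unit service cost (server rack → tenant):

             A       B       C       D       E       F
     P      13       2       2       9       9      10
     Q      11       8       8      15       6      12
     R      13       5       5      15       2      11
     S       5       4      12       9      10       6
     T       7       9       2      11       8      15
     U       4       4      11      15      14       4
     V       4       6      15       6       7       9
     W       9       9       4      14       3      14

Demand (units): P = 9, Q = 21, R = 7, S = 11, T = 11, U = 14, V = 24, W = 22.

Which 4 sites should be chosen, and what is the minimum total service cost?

Choose A, B, C and E; total service cost 442.

With exactly 4 open, each tenant uses its cheapest among the chosen.
{A, B, C, E}: P→B 2·9=18, Q→E 6·21=126, R→E 2·7=14, S→B 4·11=44, T→C 2·11=22, U→A 4·14=56, V→A 4·24=96, W→E 3·22=66. Service cost 442.
{A, C, D, E}: service cost 453
{A, C, E, F}: service cost 453
Among all 15 size-4 choices, {A, B, C, E} is lowest.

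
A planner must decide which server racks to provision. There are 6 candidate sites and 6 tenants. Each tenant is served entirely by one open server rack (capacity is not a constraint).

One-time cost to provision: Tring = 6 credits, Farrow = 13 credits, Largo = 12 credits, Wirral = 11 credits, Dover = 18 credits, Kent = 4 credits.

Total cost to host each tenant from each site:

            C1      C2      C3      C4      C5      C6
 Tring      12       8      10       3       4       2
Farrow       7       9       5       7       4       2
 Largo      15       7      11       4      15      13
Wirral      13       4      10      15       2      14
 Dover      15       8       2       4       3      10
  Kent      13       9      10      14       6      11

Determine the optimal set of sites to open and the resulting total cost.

Open Tring only; minimum total cost 45.

For any fixed open set, each tenant goes to its cheapest open site; total = fixed + service.
{Tring}: C1→Tring 12, C2→Tring 8, C3→Tring 10, C4→Tring 3, C5→Tring 4, C6→Tring 2. Service 39; fixed 6; total 45.
{Farrow}: service 34 + fixed 13 = 47
{Tring, Farrow}: service 29 + fixed 19 = 48
{Tring, Farrow, Largo, Wirral, Dover, Kent}: C1→Farrow 7, C2→Wirral 4, C3→Dover 2, C4→Tring 3, C5→Wirral 2, C6→Tring 2. Service 20; fixed 64; total 84.
No other subset beats 45.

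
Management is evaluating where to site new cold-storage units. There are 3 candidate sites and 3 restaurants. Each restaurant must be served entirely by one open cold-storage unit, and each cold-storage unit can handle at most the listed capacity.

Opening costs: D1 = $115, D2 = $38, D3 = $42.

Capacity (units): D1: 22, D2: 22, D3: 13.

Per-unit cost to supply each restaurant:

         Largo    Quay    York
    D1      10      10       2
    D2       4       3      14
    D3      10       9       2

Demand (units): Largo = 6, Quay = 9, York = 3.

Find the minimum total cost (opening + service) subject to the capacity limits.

Minimum total cost: 131

Open {D2}: Largo→D2 4·6=24, Quay→D2 3·9=27, York→D2 14·3=42.
Loads: D2 carries 18/22. Service 93; fixed 38; total 131.
Next best feasible plan costs 137.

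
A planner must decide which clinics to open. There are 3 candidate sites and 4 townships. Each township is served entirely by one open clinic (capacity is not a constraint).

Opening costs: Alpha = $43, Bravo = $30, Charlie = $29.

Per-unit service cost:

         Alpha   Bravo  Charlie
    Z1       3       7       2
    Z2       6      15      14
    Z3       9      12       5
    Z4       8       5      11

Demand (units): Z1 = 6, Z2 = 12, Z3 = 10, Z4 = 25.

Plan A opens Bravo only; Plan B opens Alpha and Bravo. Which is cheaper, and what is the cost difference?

Plan B is cheaper by 119.

Plan A: {Bravo}: Z1→Bravo 7·6=42, Z2→Bravo 15·12=180, Z3→Bravo 12·10=120, Z4→Bravo 5·25=125. Service 467; fixed 30; total 497.
Plan B: {Alpha, Bravo}: Z1→Alpha 3·6=18, Z2→Alpha 6·12=72, Z3→Alpha 9·10=90, Z4→Bravo 5·25=125. Service 305; fixed 73; total 378.
Difference: |497 − 378| = 119.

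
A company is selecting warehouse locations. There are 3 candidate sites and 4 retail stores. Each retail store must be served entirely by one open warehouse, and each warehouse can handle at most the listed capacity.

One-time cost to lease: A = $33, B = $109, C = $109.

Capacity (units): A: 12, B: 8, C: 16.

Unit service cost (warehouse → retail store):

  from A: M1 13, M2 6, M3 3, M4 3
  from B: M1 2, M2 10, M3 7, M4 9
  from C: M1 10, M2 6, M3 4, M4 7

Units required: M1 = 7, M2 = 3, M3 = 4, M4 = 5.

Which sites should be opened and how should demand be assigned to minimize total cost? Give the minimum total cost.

Minimum total cost: 201

Open {A, B}: M1→B 2·7=14, M2→A 6·3=18, M3→A 3·4=12, M4→A 3·5=15.
Loads: A carries 12/12, B carries 7/8. Service 59; fixed 142; total 201.
Next best feasible plan costs 257.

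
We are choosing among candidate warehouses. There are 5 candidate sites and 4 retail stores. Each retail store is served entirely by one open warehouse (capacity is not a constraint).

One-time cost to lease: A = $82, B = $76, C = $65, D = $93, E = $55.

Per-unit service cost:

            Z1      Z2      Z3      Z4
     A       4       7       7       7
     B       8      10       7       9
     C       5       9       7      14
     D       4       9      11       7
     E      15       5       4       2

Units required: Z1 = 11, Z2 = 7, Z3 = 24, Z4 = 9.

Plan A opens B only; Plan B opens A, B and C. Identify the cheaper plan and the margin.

Plan A is cheaper by 64.

Plan A: {B}: Z1→B 8·11=88, Z2→B 10·7=70, Z3→B 7·24=168, Z4→B 9·9=81. Service 407; fixed 76; total 483.
Plan B: {A, B, C}: Z1→A 4·11=44, Z2→A 7·7=49, Z3→A 7·24=168, Z4→A 7·9=63. Service 324; fixed 223; total 547.
Difference: |483 − 547| = 64.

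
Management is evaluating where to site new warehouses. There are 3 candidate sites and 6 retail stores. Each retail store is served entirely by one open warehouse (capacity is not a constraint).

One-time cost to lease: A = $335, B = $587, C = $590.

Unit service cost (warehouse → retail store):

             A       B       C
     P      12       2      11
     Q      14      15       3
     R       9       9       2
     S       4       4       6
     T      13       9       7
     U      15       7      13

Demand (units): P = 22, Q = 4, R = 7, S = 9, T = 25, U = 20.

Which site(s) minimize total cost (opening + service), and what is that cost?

Open B only; minimum total cost 1155.

For any fixed open set, each retail store goes to its cheapest open site; total = fixed + service.
{B}: P→B 2·22=44, Q→B 15·4=60, R→B 9·7=63, S→B 4·9=36, T→B 9·25=225, U→B 7·20=140. Service 568; fixed 587; total 1155.
{C}: service 757 + fixed 590 = 1347
{A}: service 1044 + fixed 335 = 1379
{A, B, C}: P→B 2·22=44, Q→C 3·4=12, R→C 2·7=14, S→A 4·9=36, T→C 7·25=175, U→B 7·20=140. Service 421; fixed 1512; total 1933.
No other subset beats 1155.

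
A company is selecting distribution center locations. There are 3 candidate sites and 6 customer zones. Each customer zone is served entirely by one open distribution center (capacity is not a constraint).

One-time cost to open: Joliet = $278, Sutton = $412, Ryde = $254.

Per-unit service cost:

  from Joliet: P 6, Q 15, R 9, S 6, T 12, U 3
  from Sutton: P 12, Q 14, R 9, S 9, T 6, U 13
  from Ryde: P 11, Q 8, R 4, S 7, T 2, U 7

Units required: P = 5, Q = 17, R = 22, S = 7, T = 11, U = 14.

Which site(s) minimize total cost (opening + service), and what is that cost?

Open Ryde only; minimum total cost 702.

For any fixed open set, each customer zone goes to its cheapest open site; total = fixed + service.
{Ryde}: P→Ryde 11·5=55, Q→Ryde 8·17=136, R→Ryde 4·22=88, S→Ryde 7·7=49, T→Ryde 2·11=22, U→Ryde 7·14=98. Service 448; fixed 254; total 702.
{Joliet, Ryde}: P→Joliet 6·5=30, Q→Ryde 8·17=136, R→Ryde 4·22=88, S→Joliet 6·7=42, T→Ryde 2·11=22, U→Joliet 3·14=42. Service 360; fixed 532; total 892.
{Joliet}: P→Joliet 6·5=30, Q→Joliet 15·17=255, R→Joliet 9·22=198, S→Joliet 6·7=42, T→Joliet 12·11=132, U→Joliet 3·14=42. Service 699; fixed 278; total 977.
{Joliet, Sutton, Ryde}: service 360 + fixed 944 = 1304
No other subset beats 702.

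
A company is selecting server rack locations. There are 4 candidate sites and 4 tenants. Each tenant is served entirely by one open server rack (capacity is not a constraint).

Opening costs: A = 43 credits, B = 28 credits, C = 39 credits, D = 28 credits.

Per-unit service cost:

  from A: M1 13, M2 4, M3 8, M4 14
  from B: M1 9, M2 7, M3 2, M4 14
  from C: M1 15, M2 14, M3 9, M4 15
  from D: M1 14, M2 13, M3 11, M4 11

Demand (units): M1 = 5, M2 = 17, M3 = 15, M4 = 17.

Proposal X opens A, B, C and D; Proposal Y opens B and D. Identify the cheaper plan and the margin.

Proposal Y is cheaper by 31.

Proposal X: {A, B, C, D}: M1→B 9·5=45, M2→A 4·17=68, M3→B 2·15=30, M4→D 11·17=187. Service 330; fixed 138; total 468.
Proposal Y: {B, D}: M1→B 9·5=45, M2→B 7·17=119, M3→B 2·15=30, M4→D 11·17=187. Service 381; fixed 56; total 437.
Difference: |468 − 437| = 31.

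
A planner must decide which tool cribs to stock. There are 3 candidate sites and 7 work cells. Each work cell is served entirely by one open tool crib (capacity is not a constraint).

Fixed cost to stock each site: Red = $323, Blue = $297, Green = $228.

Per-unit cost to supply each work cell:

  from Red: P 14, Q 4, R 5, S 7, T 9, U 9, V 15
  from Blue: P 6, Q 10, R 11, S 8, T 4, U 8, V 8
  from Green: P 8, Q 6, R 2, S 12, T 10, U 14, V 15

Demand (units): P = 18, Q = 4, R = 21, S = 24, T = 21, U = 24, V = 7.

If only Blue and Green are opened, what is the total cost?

Total cost: 1223

Each work cell is assigned to its cheapest site among the open ones.
{Blue, Green}: P→Blue 6·18=108, Q→Green 6·4=24, R→Green 2·21=42, S→Blue 8·24=192, T→Blue 4·21=84, U→Blue 8·24=192, V→Blue 8·7=56. Service 698; fixed 525; total 1223.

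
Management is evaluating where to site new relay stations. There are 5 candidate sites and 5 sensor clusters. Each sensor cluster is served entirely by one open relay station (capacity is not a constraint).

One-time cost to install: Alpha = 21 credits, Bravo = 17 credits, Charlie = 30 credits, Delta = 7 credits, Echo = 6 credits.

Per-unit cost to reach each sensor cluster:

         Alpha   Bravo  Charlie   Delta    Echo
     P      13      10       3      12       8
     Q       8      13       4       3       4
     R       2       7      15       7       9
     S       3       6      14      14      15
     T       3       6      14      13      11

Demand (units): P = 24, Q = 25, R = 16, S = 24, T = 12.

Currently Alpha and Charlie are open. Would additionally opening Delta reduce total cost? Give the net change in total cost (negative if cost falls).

Yes — net change −18 (cost falls by 18).

Current service cost with {Alpha, Charlie}: 312.
Adding Delta: each sensor cluster re-picks its cheapest; new service cost 287, saving 25.
Extra fixed cost: 7. Net change = 7 − 25 = -18.
(Totals: 363 → 345.)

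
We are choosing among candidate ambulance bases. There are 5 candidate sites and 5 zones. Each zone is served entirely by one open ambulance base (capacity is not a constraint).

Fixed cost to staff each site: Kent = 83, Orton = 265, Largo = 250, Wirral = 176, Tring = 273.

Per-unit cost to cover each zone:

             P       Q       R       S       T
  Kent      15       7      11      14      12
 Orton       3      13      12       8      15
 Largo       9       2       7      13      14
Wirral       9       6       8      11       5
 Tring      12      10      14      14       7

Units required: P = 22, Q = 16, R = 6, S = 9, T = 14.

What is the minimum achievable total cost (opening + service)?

For any fixed open set, each zone goes to its cheapest open site; total = fixed + service.
{Wirral}: P→Wirral 9·22=198, Q→Wirral 6·16=96, R→Wirral 8·6=48, S→Wirral 11·9=99, T→Wirral 5·14=70. Service 511; fixed 176; total 687.
{Kent, Wirral}: service 511 + fixed 259 = 770
{Orton, Wirral}: service 352 + fixed 441 = 793
{Kent, Orton, Largo, Wirral, Tring}: service 282 + fixed 1047 = 1329
No other subset beats 687.

Minimum total cost: 687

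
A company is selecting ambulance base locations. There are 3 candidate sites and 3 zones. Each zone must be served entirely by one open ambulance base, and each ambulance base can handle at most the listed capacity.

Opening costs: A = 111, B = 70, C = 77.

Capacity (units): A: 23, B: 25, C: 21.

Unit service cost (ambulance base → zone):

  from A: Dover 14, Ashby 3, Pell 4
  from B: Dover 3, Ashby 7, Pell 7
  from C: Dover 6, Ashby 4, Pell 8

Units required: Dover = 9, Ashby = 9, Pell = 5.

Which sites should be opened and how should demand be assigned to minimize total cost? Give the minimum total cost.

Open {B}: Dover→B 3·9=27, Ashby→B 7·9=63, Pell→B 7·5=35.
Loads: B carries 23/25. Service 125; fixed 70; total 195.
Next best feasible plan costs 245.

Minimum total cost: 195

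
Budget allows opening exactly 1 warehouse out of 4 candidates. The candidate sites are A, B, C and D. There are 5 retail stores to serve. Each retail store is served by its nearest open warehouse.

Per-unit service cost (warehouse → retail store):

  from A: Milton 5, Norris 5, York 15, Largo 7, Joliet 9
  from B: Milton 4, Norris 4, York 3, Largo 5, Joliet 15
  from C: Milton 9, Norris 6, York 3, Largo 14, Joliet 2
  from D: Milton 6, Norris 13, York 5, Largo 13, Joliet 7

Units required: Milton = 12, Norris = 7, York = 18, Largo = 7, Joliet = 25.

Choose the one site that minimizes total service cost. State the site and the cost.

Choose C only; total service cost 352.

With exactly 1 open, each retail store uses its cheapest among the chosen.
{C}: Milton→C 9·12=108, Norris→C 6·7=42, York→C 3·18=54, Largo→C 14·7=98, Joliet→C 2·25=50. Service cost 352.
{D}: service cost 519
{B}: service cost 540
Among all 4 size-1 choices, {C} is lowest.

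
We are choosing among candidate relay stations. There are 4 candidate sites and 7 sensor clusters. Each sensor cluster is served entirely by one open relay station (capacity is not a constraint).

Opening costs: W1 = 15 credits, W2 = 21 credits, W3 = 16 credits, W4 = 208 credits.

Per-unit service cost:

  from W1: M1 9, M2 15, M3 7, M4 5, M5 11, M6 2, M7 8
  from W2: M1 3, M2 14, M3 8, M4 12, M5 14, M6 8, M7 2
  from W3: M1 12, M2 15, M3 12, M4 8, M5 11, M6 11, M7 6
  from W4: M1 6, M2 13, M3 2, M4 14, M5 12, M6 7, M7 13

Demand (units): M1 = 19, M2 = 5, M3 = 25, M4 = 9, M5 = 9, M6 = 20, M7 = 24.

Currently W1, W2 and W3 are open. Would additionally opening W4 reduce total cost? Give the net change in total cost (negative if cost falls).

No — net change +78 (cost rises by 78).

Current service cost with {W1, W2, W3}: 534.
Adding W4: each sensor cluster re-picks its cheapest; new service cost 404, saving 130.
Extra fixed cost: 208. Net change = 208 − 130 = 78.
(Totals: 586 → 664.)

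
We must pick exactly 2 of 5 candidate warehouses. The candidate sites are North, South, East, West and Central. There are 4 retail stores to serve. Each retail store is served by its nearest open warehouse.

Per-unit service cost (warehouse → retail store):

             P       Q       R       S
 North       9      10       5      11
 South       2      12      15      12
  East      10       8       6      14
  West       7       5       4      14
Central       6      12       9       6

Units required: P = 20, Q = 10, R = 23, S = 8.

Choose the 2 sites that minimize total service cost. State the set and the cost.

Choose South and West; total service cost 278.

With exactly 2 open, each retail store uses its cheapest among the chosen.
{South, West}: P→South 2·20=40, Q→West 5·10=50, R→West 4·23=92, S→South 12·8=96. Service cost 278.
{West, Central}: service cost 310
{North, South}: service cost 343
Among all 10 size-2 choices, {South, West} is lowest.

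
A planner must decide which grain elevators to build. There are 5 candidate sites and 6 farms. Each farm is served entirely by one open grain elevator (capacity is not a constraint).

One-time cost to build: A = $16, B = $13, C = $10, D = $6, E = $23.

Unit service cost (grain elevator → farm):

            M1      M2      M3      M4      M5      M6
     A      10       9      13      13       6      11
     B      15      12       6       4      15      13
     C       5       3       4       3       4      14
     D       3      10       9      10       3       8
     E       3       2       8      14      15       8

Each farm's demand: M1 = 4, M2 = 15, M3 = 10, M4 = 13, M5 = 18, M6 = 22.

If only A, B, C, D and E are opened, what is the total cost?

Each farm is assigned to its cheapest site among the open ones.
{A, B, C, D, E}: M1→D 3·4=12, M2→E 2·15=30, M3→C 4·10=40, M4→C 3·13=39, M5→D 3·18=54, M6→D 8·22=176. Service 351; fixed 68; total 419.

Total cost: 419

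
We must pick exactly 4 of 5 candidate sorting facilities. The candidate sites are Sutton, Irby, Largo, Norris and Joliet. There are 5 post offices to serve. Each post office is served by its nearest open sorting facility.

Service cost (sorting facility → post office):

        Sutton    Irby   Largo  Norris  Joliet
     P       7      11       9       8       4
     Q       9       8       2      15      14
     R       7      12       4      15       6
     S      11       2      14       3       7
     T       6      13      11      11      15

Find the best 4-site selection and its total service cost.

Choose Sutton, Irby, Largo and Joliet; total service cost 18.

With exactly 4 open, each post office uses its cheapest among the chosen.
{Sutton, Irby, Largo, Joliet}: P→Joliet 4, Q→Largo 2, R→Largo 4, S→Irby 2, T→Sutton 6. Service cost 18.
{Sutton, Largo, Norris, Joliet}: service cost 19
{Sutton, Irby, Largo, Norris}: service cost 21
Among all 5 size-4 choices, {Sutton, Irby, Largo, Joliet} is lowest.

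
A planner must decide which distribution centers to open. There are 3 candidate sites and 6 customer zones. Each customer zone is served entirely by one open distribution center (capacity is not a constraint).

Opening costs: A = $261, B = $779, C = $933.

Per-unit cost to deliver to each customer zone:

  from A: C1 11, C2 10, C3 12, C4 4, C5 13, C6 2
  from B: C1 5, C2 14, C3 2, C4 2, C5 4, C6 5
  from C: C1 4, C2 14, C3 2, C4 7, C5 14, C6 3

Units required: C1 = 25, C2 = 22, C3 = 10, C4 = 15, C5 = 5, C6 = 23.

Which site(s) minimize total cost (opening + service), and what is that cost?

For any fixed open set, each customer zone goes to its cheapest open site; total = fixed + service.
{A}: C1→A 11·25=275, C2→A 10·22=220, C3→A 12·10=120, C4→A 4·15=60, C5→A 13·5=65, C6→A 2·23=46. Service 786; fixed 261; total 1047.
{B}: service 618 + fixed 779 = 1397
{A, B}: C1→B 5·25=125, C2→A 10·22=220, C3→B 2·10=20, C4→B 2·15=30, C5→B 4·5=20, C6→A 2·23=46. Service 461; fixed 1040; total 1501.
{A, B, C}: C1→C 4·25=100, C2→A 10·22=220, C3→B 2·10=20, C4→B 2·15=30, C5→B 4·5=20, C6→A 2·23=46. Service 436; fixed 1973; total 2409.
No other subset beats 1047.

Open A only; minimum total cost 1047.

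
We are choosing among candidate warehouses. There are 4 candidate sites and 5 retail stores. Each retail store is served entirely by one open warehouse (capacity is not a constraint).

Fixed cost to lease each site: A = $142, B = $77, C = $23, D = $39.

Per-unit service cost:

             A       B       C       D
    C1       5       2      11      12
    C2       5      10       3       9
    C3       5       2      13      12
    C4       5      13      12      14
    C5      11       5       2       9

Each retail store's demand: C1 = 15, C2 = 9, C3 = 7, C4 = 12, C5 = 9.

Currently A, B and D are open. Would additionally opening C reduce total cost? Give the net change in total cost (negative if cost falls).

Yes — net change −22 (cost falls by 22).

Current service cost with {A, B, D}: 194.
Adding C: each retail store re-picks its cheapest; new service cost 149, saving 45.
Extra fixed cost: 23. Net change = 23 − 45 = -22.
(Totals: 452 → 430.)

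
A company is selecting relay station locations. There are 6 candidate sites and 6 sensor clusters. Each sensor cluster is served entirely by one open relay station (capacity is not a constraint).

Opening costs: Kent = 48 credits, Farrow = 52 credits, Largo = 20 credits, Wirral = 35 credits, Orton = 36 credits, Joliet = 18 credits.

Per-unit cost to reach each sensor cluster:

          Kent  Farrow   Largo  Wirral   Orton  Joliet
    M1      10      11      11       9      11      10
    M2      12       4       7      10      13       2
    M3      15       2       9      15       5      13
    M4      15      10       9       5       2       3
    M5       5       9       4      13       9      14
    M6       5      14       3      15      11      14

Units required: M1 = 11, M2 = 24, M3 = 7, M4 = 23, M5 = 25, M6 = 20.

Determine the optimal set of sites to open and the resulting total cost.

Open Largo, Orton and Joliet; minimum total cost 473.

For any fixed open set, each sensor cluster goes to its cheapest open site; total = fixed + service.
{Largo, Orton, Joliet}: M1→Joliet 10·11=110, M2→Joliet 2·24=48, M3→Orton 5·7=35, M4→Orton 2·23=46, M5→Largo 4·25=100, M6→Largo 3·20=60. Service 399; fixed 74; total 473.
{Largo, Joliet}: M1→Joliet 10·11=110, M2→Joliet 2·24=48, M3→Largo 9·7=63, M4→Joliet 3·23=69, M5→Largo 4·25=100, M6→Largo 3·20=60. Service 450; fixed 38; total 488.
{Farrow, Largo, Joliet}: service 401 + fixed 90 = 491
{Kent, Farrow, Largo, Wirral, Orton, Joliet}: service 367 + fixed 209 = 576
No other subset beats 473.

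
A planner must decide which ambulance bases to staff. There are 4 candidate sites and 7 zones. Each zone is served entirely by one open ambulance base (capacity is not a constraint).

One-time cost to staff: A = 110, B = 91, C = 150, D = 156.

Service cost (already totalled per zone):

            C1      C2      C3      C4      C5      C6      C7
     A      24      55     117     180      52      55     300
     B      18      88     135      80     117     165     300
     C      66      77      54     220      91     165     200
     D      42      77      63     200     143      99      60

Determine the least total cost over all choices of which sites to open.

Minimum total cost: 740

For any fixed open set, each zone goes to its cheapest open site; total = fixed + service.
{A, B, D}: C1→B 18, C2→A 55, C3→D 63, C4→B 80, C5→A 52, C6→A 55, C7→D 60. Service 383; fixed 357; total 740.
{A, D}: service 489 + fixed 266 = 755
{B, D}: C1→B 18, C2→D 77, C3→D 63, C4→B 80, C5→B 117, C6→D 99, C7→D 60. Service 514; fixed 247; total 761.
{A, B, C, D}: C1→B 18, C2→A 55, C3→C 54, C4→B 80, C5→A 52, C6→A 55, C7→D 60. Service 374; fixed 507; total 881.
No other subset beats 740.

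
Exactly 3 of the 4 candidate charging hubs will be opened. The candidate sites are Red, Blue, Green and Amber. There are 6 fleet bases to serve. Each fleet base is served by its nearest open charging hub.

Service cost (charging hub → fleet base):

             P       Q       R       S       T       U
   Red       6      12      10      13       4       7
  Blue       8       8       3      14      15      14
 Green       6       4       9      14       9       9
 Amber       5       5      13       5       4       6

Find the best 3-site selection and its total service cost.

With exactly 3 open, each fleet base uses its cheapest among the chosen.
{Blue, Green, Amber}: P→Amber 5, Q→Green 4, R→Blue 3, S→Amber 5, T→Amber 4, U→Amber 6. Service cost 27.
{Red, Blue, Amber}: service cost 28
{Red, Green, Amber}: service cost 33
Among all 4 size-3 choices, {Blue, Green, Amber} is lowest.

Choose Blue, Green and Amber; total service cost 27.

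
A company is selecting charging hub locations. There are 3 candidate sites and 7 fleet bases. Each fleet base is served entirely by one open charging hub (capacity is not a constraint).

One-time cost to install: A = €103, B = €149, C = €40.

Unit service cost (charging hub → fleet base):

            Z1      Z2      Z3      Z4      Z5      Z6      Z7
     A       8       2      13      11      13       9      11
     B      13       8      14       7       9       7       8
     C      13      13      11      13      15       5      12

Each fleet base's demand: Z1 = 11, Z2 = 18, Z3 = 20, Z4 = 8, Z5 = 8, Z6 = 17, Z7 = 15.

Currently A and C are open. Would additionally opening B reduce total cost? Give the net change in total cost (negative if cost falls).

No — net change +40 (cost rises by 40).

Current service cost with {A, C}: 786.
Adding B: each fleet base re-picks its cheapest; new service cost 677, saving 109.
Extra fixed cost: 149. Net change = 149 − 109 = 40.
(Totals: 929 → 969.)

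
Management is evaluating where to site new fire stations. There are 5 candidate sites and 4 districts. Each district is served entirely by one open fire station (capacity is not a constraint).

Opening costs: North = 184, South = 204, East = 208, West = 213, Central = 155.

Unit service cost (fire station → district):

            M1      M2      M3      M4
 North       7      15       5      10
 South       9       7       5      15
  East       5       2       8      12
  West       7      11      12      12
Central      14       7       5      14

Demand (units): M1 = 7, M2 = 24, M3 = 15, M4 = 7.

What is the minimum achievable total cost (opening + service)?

Minimum total cost: 495

For any fixed open set, each district goes to its cheapest open site; total = fixed + service.
{East}: M1→East 5·7=35, M2→East 2·24=48, M3→East 8·15=120, M4→East 12·7=84. Service 287; fixed 208; total 495.
{Central}: service 439 + fixed 155 = 594
{East, Central}: M1→East 5·7=35, M2→East 2·24=48, M3→Central 5·15=75, M4→East 12·7=84. Service 242; fixed 363; total 605.
{North, South, East, West, Central}: service 228 + fixed 964 = 1192
No other subset beats 495.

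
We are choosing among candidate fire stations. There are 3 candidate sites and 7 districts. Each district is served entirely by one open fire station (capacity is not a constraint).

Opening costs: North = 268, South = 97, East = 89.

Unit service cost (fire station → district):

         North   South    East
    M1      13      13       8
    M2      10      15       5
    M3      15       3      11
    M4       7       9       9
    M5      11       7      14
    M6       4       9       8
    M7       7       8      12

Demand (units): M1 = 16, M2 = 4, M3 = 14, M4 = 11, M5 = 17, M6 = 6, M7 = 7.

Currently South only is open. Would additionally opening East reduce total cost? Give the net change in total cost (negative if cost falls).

Current service cost with {South}: 638.
Adding East: each district re-picks its cheapest; new service cost 512, saving 126.
Extra fixed cost: 89. Net change = 89 − 126 = -37.
(Totals: 735 → 698.)

Yes — net change −37 (cost falls by 37).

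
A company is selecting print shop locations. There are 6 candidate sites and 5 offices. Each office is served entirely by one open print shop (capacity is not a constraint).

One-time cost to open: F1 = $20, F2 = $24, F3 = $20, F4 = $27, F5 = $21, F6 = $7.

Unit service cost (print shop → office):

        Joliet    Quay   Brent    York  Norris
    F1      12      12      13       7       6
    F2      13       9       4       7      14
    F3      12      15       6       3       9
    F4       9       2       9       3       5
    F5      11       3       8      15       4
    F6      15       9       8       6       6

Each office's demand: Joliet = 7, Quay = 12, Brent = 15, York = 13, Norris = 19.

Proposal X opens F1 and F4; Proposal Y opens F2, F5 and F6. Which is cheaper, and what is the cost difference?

Proposal Y is cheaper by 24.

Proposal X: {F1, F4}: Joliet→F4 9·7=63, Quay→F4 2·12=24, Brent→F4 9·15=135, York→F4 3·13=39, Norris→F4 5·19=95. Service 356; fixed 47; total 403.
Proposal Y: {F2, F5, F6}: Joliet→F5 11·7=77, Quay→F5 3·12=36, Brent→F2 4·15=60, York→F6 6·13=78, Norris→F5 4·19=76. Service 327; fixed 52; total 379.
Difference: |403 − 379| = 24.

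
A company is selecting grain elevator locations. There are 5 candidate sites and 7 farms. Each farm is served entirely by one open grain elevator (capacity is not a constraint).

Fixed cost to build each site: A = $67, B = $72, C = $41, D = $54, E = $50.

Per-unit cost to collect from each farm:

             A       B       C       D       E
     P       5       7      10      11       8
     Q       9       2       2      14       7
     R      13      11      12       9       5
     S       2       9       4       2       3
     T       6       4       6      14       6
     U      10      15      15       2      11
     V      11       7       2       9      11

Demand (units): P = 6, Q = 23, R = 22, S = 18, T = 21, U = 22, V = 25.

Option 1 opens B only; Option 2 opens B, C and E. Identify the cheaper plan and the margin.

Option 2 is cheaper by 362.

Option 1: {B}: P→B 7·6=42, Q→B 2·23=46, R→B 11·22=242, S→B 9·18=162, T→B 4·21=84, U→B 15·22=330, V→B 7·25=175. Service 1081; fixed 72; total 1153.
Option 2: {B, C, E}: P→B 7·6=42, Q→B 2·23=46, R→E 5·22=110, S→E 3·18=54, T→B 4·21=84, U→E 11·22=242, V→C 2·25=50. Service 628; fixed 163; total 791.
Difference: |1153 − 791| = 362.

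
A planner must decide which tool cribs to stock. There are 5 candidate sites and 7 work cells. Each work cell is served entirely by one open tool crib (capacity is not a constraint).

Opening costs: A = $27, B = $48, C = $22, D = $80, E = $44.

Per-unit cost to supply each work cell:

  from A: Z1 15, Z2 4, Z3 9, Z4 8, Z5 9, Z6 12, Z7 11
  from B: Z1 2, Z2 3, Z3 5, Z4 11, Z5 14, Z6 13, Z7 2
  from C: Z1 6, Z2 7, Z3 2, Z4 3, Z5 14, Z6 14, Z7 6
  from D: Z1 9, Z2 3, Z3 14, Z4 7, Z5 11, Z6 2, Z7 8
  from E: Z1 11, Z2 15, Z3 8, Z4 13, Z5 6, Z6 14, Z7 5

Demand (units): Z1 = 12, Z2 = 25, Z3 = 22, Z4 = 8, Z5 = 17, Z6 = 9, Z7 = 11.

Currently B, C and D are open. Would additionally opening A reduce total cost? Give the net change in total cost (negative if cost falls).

Yes — net change −7 (cost falls by 7).

Current service cost with {B, C, D}: 394.
Adding A: each work cell re-picks its cheapest; new service cost 360, saving 34.
Extra fixed cost: 27. Net change = 27 − 34 = -7.
(Totals: 544 → 537.)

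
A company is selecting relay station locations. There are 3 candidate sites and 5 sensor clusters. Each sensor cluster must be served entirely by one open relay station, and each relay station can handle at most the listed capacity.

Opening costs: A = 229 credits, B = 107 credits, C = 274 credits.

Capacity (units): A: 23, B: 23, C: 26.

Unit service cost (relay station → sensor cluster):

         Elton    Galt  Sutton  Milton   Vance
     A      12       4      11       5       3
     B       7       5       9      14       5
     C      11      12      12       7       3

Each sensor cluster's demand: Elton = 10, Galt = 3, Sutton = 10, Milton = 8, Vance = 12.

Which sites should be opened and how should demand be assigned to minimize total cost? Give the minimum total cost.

Open {A, B}: Elton→B 7·10=70, Galt→A 4·3=12, Sutton→B 9·10=90, Milton→A 5·8=40, Vance→A 3·12=36.
Loads: A carries 23/23, B carries 20/23. Service 248; fixed 336; total 584.
Next best feasible plan costs 587.

Minimum total cost: 584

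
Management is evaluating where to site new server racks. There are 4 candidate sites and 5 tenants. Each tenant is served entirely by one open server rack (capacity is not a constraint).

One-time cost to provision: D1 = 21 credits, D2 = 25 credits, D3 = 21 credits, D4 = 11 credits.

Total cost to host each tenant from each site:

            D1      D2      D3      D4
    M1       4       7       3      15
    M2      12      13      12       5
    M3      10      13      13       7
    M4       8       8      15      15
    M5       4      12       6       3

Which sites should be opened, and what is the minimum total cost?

For any fixed open set, each tenant goes to its cheapest open site; total = fixed + service.
{D4}: M1→D4 15, M2→D4 5, M3→D4 7, M4→D4 15, M5→D4 3. Service 45; fixed 11; total 56.
{D1}: service 38 + fixed 21 = 59
{D1, D4}: service 27 + fixed 32 = 59
{D1, D2, D3, D4}: M1→D3 3, M2→D4 5, M3→D4 7, M4→D1 8, M5→D4 3. Service 26; fixed 78; total 104.
No other subset beats 56.

Open D4 only; minimum total cost 56.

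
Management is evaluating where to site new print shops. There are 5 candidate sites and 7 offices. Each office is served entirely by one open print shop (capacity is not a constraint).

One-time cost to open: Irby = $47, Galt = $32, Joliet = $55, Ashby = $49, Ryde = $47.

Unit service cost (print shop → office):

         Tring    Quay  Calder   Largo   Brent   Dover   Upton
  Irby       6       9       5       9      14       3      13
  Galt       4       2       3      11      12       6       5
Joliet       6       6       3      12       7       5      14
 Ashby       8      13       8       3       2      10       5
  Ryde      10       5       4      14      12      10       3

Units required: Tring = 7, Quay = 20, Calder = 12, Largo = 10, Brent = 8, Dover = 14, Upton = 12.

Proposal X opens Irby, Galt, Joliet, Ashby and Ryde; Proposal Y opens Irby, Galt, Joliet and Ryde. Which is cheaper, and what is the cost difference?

Proposal X is cheaper by 51.

Proposal X: {Irby, Galt, Joliet, Ashby, Ryde}: Tring→Galt 4·7=28, Quay→Galt 2·20=40, Calder→Galt 3·12=36, Largo→Ashby 3·10=30, Brent→Ashby 2·8=16, Dover→Irby 3·14=42, Upton→Ryde 3·12=36. Service 228; fixed 230; total 458.
Proposal Y: {Irby, Galt, Joliet, Ryde}: Tring→Galt 4·7=28, Quay→Galt 2·20=40, Calder→Galt 3·12=36, Largo→Irby 9·10=90, Brent→Joliet 7·8=56, Dover→Irby 3·14=42, Upton→Ryde 3·12=36. Service 328; fixed 181; total 509.
Difference: |458 − 509| = 51.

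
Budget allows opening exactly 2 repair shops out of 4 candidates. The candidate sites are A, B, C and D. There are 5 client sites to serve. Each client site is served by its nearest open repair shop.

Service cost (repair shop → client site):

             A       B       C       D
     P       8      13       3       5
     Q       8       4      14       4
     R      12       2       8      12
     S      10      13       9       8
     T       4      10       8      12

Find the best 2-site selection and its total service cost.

With exactly 2 open, each client site uses its cheapest among the chosen.
{B, C}: P→C 3, Q→B 4, R→B 2, S→C 9, T→C 8. Service cost 26.
{A, B}: service cost 28
{B, D}: service cost 29
Among all 6 size-2 choices, {B, C} is lowest.

Choose B and C; total service cost 26.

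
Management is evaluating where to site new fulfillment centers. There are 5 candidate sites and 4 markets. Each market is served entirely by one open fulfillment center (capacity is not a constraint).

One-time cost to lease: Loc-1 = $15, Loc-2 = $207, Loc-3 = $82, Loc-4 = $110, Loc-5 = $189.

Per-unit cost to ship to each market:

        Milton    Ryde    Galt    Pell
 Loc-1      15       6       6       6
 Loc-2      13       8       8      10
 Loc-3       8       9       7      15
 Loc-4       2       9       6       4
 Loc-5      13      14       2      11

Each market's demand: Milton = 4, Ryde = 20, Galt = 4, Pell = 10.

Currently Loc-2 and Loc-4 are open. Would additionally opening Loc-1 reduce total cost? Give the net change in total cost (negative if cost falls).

Current service cost with {Loc-2, Loc-4}: 232.
Adding Loc-1: each market re-picks its cheapest; new service cost 192, saving 40.
Extra fixed cost: 15. Net change = 15 − 40 = -25.
(Totals: 549 → 524.)

Yes — net change −25 (cost falls by 25).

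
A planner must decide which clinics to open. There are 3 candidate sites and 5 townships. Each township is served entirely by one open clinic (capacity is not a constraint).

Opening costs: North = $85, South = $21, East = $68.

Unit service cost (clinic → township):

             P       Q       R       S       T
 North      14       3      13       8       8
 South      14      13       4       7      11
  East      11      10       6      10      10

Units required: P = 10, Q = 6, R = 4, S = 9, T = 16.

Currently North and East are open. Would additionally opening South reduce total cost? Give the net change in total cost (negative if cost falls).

No — net change +4 (cost rises by 4).

Current service cost with {North, East}: 352.
Adding South: each township re-picks its cheapest; new service cost 335, saving 17.
Extra fixed cost: 21. Net change = 21 − 17 = 4.
(Totals: 505 → 509.)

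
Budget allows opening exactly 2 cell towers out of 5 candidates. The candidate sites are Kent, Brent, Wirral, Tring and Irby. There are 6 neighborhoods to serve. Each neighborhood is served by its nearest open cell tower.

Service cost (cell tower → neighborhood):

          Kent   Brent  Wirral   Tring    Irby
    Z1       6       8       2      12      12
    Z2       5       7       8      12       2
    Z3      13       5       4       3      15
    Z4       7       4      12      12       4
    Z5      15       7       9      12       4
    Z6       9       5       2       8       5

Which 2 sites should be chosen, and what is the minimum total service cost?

Choose Wirral and Irby; total service cost 18.

With exactly 2 open, each neighborhood uses its cheapest among the chosen.
{Wirral, Irby}: Z1→Wirral 2, Z2→Irby 2, Z3→Wirral 4, Z4→Irby 4, Z5→Irby 4, Z6→Wirral 2. Service cost 18.
{Brent, Wirral}: service cost 26
{Brent, Irby}: service cost 28
Among all 10 size-2 choices, {Wirral, Irby} is lowest.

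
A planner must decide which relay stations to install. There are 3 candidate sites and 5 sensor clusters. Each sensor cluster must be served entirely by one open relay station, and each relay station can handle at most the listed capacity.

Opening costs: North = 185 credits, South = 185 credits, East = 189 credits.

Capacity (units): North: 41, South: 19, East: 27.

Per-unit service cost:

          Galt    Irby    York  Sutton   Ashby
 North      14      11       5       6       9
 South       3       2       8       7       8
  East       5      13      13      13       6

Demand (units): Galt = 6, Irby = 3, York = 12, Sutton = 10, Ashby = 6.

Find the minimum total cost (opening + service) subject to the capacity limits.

Minimum total cost: 476

Open {North}: Galt→North 14·6=84, Irby→North 11·3=33, York→North 5·12=60, Sutton→North 6·10=60, Ashby→North 9·6=54.
Loads: North carries 37/41. Service 291; fixed 185; total 476.
Next best feasible plan costs 562.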